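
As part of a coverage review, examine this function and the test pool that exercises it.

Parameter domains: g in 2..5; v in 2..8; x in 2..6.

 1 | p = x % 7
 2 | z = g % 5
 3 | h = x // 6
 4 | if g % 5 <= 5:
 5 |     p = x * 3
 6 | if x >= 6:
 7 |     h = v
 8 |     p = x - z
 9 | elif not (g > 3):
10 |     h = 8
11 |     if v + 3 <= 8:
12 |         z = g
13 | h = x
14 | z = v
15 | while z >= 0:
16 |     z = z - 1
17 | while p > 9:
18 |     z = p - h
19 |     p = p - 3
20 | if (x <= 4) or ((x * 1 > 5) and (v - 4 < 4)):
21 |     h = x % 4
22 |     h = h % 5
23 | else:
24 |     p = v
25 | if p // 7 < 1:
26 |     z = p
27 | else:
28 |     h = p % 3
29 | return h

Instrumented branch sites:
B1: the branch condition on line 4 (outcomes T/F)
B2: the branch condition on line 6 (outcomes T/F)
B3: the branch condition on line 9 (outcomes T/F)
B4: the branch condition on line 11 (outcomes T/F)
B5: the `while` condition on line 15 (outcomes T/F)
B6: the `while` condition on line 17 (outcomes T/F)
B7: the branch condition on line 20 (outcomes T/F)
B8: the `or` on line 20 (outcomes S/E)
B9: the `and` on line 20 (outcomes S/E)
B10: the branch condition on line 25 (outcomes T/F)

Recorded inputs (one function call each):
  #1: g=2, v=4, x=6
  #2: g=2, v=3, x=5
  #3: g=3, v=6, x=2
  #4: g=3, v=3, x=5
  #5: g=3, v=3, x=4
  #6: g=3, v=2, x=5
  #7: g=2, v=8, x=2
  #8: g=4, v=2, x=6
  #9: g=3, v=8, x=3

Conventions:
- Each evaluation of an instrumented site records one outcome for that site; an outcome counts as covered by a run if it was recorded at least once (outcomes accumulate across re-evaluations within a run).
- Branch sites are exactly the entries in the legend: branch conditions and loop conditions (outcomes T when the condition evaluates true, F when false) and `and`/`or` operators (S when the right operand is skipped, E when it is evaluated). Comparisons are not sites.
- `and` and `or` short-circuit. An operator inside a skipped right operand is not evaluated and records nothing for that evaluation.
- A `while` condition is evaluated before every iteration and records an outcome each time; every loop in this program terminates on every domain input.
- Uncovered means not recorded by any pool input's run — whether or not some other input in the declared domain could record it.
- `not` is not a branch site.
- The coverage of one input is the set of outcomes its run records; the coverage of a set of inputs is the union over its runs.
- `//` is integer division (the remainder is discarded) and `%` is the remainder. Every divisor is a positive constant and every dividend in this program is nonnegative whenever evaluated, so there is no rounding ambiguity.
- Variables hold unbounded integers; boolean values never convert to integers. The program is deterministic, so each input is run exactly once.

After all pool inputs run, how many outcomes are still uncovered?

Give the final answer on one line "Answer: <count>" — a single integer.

run #1 (g=2, v=4, x=6) runs B1->T, B2->T, B5->T, B5->T, B5->T, B5->T, B5->T, B5->F, B6->F, B8->E, B9->E, B7->T, B10->T; records B1=T, B2=T, B5=T, B5=F, B6=F, B7=T, B8=E, B9=E, B10=T
run #2 (g=2, v=3, x=5) runs B1->T, B2->F, B3->T, B4->T, B5->T, B5->T, B5->T, B5->T, B5->F, B6->T, B6->T, B6->F, B8->E, B9->S, ...; records B1=T, B2=F, B3=T, B4=T, B5=T, B5=F, B6=T, B6=F, B7=F, B8=E, B9=S, B10=T
run #3 (g=3, v=6, x=2) runs B1->T, B2->F, B3->T, B4->F, B5->T, B5->T, B5->T, B5->T, B5->T, B5->T, B5->T, B5->F, B6->F, B8->S, ...; records B1=T, B2=F, B3=T, B4=F, B5=T, B5=F, B6=F, B7=T, B8=S, B10=T
run #4 (g=3, v=3, x=5) runs B1->T, B2->F, B3->T, B4->T, B5->T, B5->T, B5->T, B5->T, B5->F, B6->T, B6->T, B6->F, B8->E, B9->S, ...; records B1=T, B2=F, B3=T, B4=T, B5=T, B5=F, B6=T, B6=F, B7=F, B8=E, B9=S, B10=T
run #5 (g=3, v=3, x=4) runs B1->T, B2->F, B3->T, B4->T, B5->T, B5->T, B5->T, B5->T, B5->F, B6->T, B6->F, B8->S, B7->T, B10->F; records B1=T, B2=F, B3=T, B4=T, B5=T, B5=F, B6=T, B6=F, B7=T, B8=S, B10=F
run #6 (g=3, v=2, x=5) runs B1->T, B2->F, B3->T, B4->T, B5->T, B5->T, B5->T, B5->F, B6->T, B6->T, B6->F, B8->E, B9->S, B7->F, ...; records B1=T, B2=F, B3=T, B4=T, B5=T, B5=F, B6=T, B6=F, B7=F, B8=E, B9=S, B10=T
run #7 (g=2, v=8, x=2) runs B1->T, B2->F, B3->T, B4->F, B5->T, B5->T, B5->T, B5->T, B5->T, B5->T, B5->T, B5->T, B5->T, B5->F, ...; records B1=T, B2=F, B3=T, B4=F, B5=T, B5=F, B6=F, B7=T, B8=S, B10=T
run #8 (g=4, v=2, x=6) runs B1->T, B2->T, B5->T, B5->T, B5->T, B5->F, B6->F, B8->E, B9->E, B7->T, B10->T; records B1=T, B2=T, B5=T, B5=F, B6=F, B7=T, B8=E, B9=E, B10=T
run #9 (g=3, v=8, x=3) runs B1->T, B2->F, B3->T, B4->F, B5->T, B5->T, B5->T, B5->T, B5->T, B5->T, B5->T, B5->T, B5->T, B5->F, ...; records B1=T, B2=F, B3=T, B4=F, B5=T, B5=F, B6=F, B7=T, B8=S, B10=F
union over the pool: B1=T, B2=T, B2=F, B3=T, B4=T, B4=F, B5=T, B5=F, B6=T, B6=F, B7=T, B7=F, B8=S, B8=E, B9=S, B9=E, B10=T, B10=F
uncovered (2 of 20): B1=F, B3=F

Answer: 2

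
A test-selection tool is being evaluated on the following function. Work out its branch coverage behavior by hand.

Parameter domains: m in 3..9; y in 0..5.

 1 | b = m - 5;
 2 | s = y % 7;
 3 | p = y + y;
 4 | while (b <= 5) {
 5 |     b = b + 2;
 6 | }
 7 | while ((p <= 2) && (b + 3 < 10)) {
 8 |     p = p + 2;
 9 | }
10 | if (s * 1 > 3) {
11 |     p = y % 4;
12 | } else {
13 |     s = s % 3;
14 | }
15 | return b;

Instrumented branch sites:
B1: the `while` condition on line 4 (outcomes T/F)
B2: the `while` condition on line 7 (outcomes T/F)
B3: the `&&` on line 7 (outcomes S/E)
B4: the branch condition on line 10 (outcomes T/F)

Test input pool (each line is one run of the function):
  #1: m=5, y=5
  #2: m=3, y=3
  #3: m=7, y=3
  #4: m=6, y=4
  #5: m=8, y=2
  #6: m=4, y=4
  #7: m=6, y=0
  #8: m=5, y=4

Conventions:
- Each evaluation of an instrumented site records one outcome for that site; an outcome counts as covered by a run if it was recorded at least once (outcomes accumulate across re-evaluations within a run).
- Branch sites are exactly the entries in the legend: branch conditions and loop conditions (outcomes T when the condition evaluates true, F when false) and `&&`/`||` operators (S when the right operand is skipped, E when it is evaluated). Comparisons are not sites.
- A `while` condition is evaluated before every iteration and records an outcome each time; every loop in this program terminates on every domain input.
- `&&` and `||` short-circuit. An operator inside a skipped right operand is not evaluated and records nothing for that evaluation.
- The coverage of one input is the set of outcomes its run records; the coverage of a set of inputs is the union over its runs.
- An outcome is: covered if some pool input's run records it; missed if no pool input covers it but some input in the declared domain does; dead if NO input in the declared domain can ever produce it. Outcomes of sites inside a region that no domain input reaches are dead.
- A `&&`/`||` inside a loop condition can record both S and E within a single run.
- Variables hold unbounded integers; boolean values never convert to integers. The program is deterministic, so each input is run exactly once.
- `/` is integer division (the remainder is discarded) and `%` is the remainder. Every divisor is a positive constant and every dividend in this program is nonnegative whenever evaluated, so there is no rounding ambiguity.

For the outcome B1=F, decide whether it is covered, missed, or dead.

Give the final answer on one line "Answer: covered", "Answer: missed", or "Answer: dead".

B1=F is recorded by pool input(s) 1, 2, 3, 4, 5, 6, 7, 8 -> covered

Answer: covered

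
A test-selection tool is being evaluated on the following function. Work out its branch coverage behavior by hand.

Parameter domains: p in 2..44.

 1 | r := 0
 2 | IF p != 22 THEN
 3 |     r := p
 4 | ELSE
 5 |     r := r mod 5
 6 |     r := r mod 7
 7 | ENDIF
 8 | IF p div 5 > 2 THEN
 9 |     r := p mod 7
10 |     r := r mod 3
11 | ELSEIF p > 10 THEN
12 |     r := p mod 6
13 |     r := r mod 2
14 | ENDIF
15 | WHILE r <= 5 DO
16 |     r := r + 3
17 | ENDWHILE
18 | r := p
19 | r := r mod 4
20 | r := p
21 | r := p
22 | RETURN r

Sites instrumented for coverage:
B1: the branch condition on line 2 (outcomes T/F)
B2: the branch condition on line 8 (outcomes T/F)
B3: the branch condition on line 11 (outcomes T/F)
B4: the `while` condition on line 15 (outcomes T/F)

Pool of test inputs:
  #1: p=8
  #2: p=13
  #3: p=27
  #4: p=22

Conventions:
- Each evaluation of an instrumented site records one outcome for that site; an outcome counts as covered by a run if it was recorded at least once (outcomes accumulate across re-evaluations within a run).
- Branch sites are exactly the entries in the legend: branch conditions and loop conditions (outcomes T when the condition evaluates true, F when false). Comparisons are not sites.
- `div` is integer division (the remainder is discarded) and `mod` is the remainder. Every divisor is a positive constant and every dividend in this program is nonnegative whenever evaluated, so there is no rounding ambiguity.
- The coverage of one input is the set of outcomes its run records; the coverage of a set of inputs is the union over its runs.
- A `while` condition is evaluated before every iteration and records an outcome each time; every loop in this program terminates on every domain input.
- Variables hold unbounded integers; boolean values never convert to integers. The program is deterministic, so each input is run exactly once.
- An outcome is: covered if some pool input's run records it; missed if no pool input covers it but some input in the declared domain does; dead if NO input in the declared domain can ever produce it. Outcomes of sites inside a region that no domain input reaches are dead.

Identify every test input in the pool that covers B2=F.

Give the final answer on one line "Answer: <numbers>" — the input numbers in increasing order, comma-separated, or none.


input #1 (p=8): produces B2=F
input #2 (p=13): produces B2=F
input #3 (p=27): does not produce B2=F
input #4 (p=22): does not produce B2=F
Answer: 1, 2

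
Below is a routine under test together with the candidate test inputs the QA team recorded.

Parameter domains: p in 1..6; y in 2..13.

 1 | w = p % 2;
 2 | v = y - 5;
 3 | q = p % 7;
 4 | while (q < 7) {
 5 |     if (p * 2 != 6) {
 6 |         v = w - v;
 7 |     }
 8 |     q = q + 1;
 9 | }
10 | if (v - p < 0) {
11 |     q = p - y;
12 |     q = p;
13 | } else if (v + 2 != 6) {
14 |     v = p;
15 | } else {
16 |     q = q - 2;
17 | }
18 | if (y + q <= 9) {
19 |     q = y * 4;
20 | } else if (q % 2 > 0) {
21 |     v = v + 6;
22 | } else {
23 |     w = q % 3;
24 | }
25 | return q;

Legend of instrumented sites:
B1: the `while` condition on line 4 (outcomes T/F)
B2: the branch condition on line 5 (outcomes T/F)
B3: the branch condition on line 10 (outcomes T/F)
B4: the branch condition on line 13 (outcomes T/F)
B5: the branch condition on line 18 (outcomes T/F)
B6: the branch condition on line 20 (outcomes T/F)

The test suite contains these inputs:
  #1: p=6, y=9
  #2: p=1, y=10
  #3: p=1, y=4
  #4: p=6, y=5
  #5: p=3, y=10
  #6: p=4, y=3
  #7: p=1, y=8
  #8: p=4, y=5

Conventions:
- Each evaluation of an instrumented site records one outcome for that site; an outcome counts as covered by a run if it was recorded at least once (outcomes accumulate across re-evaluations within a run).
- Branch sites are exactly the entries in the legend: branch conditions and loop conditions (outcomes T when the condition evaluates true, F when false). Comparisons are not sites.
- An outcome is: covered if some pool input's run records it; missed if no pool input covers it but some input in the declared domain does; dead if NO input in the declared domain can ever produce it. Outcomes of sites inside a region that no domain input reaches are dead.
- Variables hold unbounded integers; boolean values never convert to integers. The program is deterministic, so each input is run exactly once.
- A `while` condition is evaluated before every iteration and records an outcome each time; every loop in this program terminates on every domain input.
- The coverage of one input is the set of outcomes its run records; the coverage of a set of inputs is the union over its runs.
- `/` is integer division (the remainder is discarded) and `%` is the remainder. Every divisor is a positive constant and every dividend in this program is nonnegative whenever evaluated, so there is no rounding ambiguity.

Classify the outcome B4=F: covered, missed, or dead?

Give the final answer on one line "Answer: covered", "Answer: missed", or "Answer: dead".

no pool input records B4=F
but domain input (p=1, y=9) does record it -> reachable, so missed

Answer: missed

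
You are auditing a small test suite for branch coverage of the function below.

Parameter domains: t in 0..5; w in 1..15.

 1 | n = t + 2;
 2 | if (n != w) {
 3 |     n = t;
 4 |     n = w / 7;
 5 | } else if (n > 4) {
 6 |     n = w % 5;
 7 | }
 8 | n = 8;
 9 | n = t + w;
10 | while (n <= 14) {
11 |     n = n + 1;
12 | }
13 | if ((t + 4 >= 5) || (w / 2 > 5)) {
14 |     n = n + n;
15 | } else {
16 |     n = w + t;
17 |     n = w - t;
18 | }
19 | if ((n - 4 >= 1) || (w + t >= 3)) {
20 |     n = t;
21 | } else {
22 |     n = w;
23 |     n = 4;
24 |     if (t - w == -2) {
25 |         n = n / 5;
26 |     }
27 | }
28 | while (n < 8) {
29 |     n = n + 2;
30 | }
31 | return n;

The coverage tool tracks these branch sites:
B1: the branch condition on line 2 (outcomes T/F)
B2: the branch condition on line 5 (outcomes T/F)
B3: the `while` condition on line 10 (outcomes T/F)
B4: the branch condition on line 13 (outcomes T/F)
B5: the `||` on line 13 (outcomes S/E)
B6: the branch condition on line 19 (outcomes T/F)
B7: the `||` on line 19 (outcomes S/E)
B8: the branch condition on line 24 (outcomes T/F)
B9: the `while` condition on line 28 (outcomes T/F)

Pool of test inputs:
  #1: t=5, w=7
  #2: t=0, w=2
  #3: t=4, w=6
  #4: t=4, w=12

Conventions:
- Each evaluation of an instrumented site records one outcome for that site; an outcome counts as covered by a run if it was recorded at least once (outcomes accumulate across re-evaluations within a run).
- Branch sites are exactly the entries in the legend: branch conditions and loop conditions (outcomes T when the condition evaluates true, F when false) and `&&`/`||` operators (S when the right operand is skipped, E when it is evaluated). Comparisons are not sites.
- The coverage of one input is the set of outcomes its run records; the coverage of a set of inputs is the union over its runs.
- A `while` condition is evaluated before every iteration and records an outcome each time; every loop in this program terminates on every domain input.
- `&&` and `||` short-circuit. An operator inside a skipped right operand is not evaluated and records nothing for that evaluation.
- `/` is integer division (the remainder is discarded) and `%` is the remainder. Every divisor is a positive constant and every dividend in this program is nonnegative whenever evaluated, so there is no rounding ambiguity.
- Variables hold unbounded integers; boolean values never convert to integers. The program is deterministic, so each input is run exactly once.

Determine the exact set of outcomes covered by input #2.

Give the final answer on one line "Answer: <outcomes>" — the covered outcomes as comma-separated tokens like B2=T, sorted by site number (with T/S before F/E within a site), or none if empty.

Event log for input #2 (t=0, w=2):
  B1->F, B2->F, B3->T, B3->T, B3->T, B3->T, B3->T, B3->T, B3->T, B3->T
  B3->T, B3->T, B3->T, B3->T, B3->T, B3->F, B5->E, B4->F, B7->E, B6->F
  B8->T, B9->T, B9->T, B9->T, B9->T, B9->F
collecting distinct outcomes: B1=F, B2=F, B3=T, B3=F, B4=F, B5=E, B6=F, B7=E, B8=T, B9=T, B9=F

Answer: B1=F, B2=F, B3=T, B3=F, B4=F, B5=E, B6=F, B7=E, B8=T, B9=T, B9=F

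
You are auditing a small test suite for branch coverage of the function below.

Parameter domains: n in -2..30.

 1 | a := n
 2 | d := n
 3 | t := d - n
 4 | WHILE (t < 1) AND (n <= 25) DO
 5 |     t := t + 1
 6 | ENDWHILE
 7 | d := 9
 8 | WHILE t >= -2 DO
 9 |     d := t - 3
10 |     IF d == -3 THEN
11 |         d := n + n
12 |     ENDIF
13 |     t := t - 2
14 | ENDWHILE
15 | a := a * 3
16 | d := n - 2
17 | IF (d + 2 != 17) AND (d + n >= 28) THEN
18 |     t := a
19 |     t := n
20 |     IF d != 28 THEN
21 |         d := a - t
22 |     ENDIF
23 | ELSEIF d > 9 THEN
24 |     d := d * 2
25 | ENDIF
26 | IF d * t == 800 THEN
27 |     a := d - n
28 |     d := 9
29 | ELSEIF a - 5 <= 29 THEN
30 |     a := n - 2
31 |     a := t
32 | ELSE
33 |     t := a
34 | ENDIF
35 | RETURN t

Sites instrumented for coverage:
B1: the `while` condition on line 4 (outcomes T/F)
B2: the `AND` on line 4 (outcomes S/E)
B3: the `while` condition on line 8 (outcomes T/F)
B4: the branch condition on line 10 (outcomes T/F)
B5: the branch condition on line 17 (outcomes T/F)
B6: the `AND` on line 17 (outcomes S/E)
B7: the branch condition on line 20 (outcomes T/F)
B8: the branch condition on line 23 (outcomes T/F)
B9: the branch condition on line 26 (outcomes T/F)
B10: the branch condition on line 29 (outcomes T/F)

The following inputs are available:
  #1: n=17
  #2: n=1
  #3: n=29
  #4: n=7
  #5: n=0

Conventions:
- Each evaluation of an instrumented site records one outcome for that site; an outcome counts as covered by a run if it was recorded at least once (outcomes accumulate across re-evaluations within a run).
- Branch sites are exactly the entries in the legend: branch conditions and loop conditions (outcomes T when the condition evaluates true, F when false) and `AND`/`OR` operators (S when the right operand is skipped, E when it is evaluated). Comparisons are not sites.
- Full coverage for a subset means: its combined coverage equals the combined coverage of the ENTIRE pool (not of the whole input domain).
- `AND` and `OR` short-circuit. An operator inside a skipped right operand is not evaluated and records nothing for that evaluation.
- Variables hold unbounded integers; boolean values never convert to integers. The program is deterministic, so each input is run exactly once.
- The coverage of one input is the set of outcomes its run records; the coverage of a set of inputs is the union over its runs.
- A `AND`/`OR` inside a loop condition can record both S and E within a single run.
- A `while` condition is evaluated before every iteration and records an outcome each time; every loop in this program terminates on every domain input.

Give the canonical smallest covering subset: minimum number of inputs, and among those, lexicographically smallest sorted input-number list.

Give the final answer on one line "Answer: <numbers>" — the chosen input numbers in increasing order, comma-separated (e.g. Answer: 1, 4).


input #1, n=17: events B2->E, B1->T, B2->S, B1->F, B3->T, B4->F, B3->T, B4->F, B3->F, B6->S, B5->F, B8->T, B9->F, B10->F; outcomes B1=T, B1=F, B2=S, B2=E, B3=T, B3=F, B4=F, B5=F, B6=S, B8=T, B9=F, B10=F
input #2, n=1: events B2->E, B1->T, B2->S, B1->F, B3->T, B4->F, B3->T, B4->F, B3->F, B6->E, B5->F, B8->F, B9->F, B10->T; outcomes B1=T, B1=F, B2=S, B2=E, B3=T, B3=F, B4=F, B5=F, B6=E, B8=F, B9=F, B10=T
input #3, n=29: events B2->E, B1->F, B3->T, B4->T, B3->T, B4->F, B3->F, B6->E, B5->T, B7->T, B9->F, B10->F; outcomes B1=F, B2=E, B3=T, B3=F, B4=T, B4=F, B5=T, B6=E, B7=T, B9=F, B10=F
input #4, n=7: events B2->E, B1->T, B2->S, B1->F, B3->T, B4->F, B3->T, B4->F, B3->F, B6->E, B5->F, B8->F, B9->F, B10->T; outcomes B1=T, B1=F, B2=S, B2=E, B3=T, B3=F, B4=F, B5=F, B6=E, B8=F, B9=F, B10=T
input #5, n=0: events B2->E, B1->T, B2->S, B1->F, B3->T, B4->F, B3->T, B4->F, B3->F, B6->E, B5->F, B8->F, B9->F, B10->T; outcomes B1=T, B1=F, B2=S, B2=E, B3=T, B3=F, B4=F, B5=F, B6=E, B8=F, B9=F, B10=T
pool-wide coverage (18 outcomes): B1=T, B1=F, B2=S, B2=E, B3=T, B3=F, B4=T, B4=F, B5=T, B5=F, B6=S, B6=E, B7=T, B8=T, B8=F, B9=F, B10=T, B10=F
size 1 is not enough: best union over all size-1 subsets is 12/18
size 2 is not enough: best union over all size-2 subsets is 16/18
the canonical winner is {1, 2, 3}: size 3, full 18-outcome coverage, earliest index list among size-3 covers
Answer: 1, 2, 3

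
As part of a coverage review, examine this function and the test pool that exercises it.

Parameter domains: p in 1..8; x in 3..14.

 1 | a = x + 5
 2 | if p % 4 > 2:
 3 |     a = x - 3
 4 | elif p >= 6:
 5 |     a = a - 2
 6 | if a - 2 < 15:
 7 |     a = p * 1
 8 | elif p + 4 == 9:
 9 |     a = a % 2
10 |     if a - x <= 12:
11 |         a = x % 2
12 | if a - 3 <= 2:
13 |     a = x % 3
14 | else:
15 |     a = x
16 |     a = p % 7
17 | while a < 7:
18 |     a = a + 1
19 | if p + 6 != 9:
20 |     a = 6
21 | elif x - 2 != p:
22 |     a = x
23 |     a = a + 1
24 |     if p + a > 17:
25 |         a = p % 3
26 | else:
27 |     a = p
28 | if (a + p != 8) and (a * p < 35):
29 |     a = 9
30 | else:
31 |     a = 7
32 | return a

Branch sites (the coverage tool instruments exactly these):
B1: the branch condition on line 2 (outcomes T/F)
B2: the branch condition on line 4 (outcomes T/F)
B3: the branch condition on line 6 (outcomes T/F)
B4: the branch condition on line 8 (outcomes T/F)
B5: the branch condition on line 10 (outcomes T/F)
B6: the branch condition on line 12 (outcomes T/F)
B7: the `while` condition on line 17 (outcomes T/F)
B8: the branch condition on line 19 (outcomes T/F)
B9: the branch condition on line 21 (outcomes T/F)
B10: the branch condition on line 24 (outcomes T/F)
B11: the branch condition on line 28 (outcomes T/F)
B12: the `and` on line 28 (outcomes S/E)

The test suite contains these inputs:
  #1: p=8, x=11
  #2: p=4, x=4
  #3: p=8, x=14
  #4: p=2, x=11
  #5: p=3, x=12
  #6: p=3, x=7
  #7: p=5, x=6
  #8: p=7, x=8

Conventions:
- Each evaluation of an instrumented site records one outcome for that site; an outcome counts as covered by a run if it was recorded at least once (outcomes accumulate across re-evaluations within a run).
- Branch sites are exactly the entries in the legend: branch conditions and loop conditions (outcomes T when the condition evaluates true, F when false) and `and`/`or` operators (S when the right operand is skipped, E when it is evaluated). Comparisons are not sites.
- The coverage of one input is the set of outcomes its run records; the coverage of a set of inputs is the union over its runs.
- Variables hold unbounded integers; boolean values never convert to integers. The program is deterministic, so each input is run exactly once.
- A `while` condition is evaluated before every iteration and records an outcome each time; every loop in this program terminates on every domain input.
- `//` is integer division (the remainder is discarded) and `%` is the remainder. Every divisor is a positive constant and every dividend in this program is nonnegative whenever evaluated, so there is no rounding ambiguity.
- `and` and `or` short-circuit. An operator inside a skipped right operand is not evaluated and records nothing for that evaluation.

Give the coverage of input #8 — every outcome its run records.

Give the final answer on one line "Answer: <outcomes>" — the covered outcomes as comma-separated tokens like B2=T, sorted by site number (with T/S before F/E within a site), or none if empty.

Running input #8 (p=7, x=8), event by event:
  B1->T, B3->T, B6->F, B7->T, B7->T, B7->T, B7->T, B7->T, B7->T, B7->T
  B7->F, B8->T, B12->E, B11->F
collecting distinct outcomes: B1=T, B3=T, B6=F, B7=T, B7=F, B8=T, B11=F, B12=E

Answer: B1=T, B3=T, B6=F, B7=T, B7=F, B8=T, B11=F, B12=E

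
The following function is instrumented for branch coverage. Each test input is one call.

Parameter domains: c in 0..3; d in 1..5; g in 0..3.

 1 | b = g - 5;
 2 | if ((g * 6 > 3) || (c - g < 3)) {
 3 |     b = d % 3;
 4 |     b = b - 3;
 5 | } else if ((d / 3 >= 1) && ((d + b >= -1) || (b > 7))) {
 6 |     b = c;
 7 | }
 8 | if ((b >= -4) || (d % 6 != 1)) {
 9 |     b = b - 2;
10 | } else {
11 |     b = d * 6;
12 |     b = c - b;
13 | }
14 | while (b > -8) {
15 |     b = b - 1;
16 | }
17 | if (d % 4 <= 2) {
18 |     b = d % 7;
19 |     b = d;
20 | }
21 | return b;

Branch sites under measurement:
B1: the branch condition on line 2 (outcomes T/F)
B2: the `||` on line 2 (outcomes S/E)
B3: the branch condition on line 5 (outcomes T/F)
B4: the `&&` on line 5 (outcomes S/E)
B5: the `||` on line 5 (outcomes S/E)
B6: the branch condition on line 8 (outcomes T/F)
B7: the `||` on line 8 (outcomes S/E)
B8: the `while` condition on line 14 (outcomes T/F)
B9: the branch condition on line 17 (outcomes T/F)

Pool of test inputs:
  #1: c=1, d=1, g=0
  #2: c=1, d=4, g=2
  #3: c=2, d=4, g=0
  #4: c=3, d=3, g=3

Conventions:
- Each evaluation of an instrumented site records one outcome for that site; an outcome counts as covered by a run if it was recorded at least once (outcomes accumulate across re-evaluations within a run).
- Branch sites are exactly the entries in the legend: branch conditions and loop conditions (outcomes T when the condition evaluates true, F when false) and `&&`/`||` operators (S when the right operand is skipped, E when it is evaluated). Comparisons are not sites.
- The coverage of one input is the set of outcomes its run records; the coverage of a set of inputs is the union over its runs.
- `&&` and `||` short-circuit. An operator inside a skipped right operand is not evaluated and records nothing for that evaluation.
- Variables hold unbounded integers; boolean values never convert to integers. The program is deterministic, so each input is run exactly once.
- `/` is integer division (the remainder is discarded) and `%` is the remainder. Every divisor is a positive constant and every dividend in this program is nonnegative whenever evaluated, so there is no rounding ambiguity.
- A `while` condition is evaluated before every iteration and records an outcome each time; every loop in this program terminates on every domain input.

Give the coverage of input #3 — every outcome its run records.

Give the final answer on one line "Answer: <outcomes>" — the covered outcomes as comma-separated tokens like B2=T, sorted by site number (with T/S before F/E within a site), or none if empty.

Tracing the run of input #3 (c=2, d=4, g=0):
  B2->E, B1->T, B7->S, B6->T, B8->T, B8->T, B8->T, B8->T, B8->F, B9->T
deduplicating events, the covered set is: B1=T, B2=E, B6=T, B7=S, B8=T, B8=F, B9=T

Answer: B1=T, B2=E, B6=T, B7=S, B8=T, B8=F, B9=T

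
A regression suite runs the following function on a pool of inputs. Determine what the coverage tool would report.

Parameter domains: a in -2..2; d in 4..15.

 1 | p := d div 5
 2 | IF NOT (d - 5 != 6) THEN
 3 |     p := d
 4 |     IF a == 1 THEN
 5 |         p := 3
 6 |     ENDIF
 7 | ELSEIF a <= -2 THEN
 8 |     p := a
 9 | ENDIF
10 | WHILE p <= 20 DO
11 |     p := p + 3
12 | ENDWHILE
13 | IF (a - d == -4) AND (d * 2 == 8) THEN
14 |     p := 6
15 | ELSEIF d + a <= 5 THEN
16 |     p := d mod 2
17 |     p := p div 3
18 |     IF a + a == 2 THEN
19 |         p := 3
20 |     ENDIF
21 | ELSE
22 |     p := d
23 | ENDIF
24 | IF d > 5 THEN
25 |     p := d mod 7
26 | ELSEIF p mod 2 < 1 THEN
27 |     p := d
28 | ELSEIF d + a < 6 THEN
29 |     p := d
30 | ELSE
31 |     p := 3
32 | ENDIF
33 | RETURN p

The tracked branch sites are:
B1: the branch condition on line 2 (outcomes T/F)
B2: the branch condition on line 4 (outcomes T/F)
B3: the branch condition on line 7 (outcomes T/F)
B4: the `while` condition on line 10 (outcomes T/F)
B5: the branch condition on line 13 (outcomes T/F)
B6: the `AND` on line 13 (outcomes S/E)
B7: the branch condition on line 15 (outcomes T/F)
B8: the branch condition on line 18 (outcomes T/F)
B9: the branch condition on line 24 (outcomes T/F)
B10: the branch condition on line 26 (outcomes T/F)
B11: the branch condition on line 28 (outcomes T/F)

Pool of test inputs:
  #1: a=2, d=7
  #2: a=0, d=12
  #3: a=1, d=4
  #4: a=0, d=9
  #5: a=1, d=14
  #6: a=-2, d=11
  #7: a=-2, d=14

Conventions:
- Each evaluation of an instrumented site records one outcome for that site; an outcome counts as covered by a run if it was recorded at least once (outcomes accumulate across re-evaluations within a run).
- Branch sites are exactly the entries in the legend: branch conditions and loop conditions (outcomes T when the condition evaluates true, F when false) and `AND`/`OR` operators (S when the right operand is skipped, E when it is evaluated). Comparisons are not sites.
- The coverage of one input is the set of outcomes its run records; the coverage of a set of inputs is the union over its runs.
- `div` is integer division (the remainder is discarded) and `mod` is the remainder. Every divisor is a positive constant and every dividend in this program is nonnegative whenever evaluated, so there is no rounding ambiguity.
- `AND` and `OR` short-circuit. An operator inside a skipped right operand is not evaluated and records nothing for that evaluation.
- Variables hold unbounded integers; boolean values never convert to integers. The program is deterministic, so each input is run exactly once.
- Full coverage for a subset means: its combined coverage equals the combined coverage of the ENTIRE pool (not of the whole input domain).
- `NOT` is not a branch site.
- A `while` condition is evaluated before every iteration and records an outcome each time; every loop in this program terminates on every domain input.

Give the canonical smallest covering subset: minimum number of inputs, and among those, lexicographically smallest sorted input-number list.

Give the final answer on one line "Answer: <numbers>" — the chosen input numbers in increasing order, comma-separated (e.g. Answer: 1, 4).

input #1, a=2, d=7: events B1->F, B3->F, B4->T, B4->T, B4->T, B4->T, B4->T, B4->T, B4->T, B4->F, B6->S, B5->F, B7->F, B9->T; outcomes B1=F, B3=F, B4=T, B4=F, B5=F, B6=S, B7=F, B9=T
input #2, a=0, d=12: events B1->F, B3->F, B4->T, B4->T, B4->T, B4->T, B4->T, B4->T, B4->T, B4->F, B6->S, B5->F, B7->F, B9->T; outcomes B1=F, B3=F, B4=T, B4=F, B5=F, B6=S, B7=F, B9=T
input #3, a=1, d=4: events B1->F, B3->F, B4->T, B4->T, B4->T, B4->T, B4->T, B4->T, B4->T, B4->F, B6->S, B5->F, B7->T, B8->T, ...; outcomes B1=F, B3=F, B4=T, B4=F, B5=F, B6=S, B7=T, B8=T, B9=F, B10=F, B11=T
input #4, a=0, d=9: events B1->F, B3->F, B4->T, B4->T, B4->T, B4->T, B4->T, B4->T, B4->T, B4->F, B6->S, B5->F, B7->F, B9->T; outcomes B1=F, B3=F, B4=T, B4=F, B5=F, B6=S, B7=F, B9=T
input #5, a=1, d=14: events B1->F, B3->F, B4->T, B4->T, B4->T, B4->T, B4->T, B4->T, B4->T, B4->F, B6->S, B5->F, B7->F, B9->T; outcomes B1=F, B3=F, B4=T, B4=F, B5=F, B6=S, B7=F, B9=T
input #6, a=-2, d=11: events B1->T, B2->F, B4->T, B4->T, B4->T, B4->T, B4->F, B6->S, B5->F, B7->F, B9->T; outcomes B1=T, B2=F, B4=T, B4=F, B5=F, B6=S, B7=F, B9=T
input #7, a=-2, d=14: events B1->F, B3->T, B4->T, B4->T, B4->T, B4->T, B4->T, B4->T, B4->T, B4->T, B4->F, B6->S, B5->F, B7->F, ...; outcomes B1=F, B3=T, B4=T, B4=F, B5=F, B6=S, B7=F, B9=T
together the pool reaches 16 outcomes: B1=T, B1=F, B2=F, B3=T, B3=F, B4=T, B4=F, B5=F, B6=S, B7=T, B7=F, B8=T, B9=T, B9=F, B10=F, B11=T
size 1 is not enough: best union over all size-1 subsets is 11/16
size 2 is not enough: best union over all size-2 subsets is 15/16
the canonical winner is {3, 6, 7}: size 3, full 16-outcome coverage, earliest index list among size-3 covers

Answer: 3, 6, 7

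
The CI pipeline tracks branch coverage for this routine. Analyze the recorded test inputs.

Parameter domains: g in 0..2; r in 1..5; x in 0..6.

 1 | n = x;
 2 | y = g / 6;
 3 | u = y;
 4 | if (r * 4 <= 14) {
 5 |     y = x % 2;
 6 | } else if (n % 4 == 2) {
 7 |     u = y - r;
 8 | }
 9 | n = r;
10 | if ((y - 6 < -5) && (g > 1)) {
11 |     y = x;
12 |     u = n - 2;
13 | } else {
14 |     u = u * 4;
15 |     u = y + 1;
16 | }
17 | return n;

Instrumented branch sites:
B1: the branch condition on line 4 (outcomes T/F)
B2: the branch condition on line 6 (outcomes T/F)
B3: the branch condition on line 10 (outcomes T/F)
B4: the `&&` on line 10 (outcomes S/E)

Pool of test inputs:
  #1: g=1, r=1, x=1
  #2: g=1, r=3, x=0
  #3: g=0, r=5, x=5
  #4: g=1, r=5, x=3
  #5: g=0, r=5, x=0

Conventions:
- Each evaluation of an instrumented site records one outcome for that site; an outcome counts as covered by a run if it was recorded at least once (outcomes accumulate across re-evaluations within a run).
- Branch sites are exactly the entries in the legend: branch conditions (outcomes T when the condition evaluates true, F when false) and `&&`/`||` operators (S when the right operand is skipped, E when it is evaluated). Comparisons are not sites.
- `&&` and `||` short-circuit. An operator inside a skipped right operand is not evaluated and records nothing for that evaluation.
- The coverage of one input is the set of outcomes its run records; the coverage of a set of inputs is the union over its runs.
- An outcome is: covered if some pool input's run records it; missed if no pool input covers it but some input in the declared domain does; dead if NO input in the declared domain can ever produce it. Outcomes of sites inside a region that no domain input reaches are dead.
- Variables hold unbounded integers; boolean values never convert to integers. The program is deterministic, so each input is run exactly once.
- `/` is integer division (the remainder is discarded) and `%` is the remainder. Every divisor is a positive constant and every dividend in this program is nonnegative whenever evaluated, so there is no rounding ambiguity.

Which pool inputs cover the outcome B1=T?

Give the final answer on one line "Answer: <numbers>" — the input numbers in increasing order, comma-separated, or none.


input #1 (g=1, r=1, x=1): covers B1=T
input #2 (g=1, r=3, x=0): covers B1=T
input #3 (g=0, r=5, x=5): misses B1=T
input #4 (g=1, r=5, x=3): misses B1=T
input #5 (g=0, r=5, x=0): misses B1=T
Answer: 1, 2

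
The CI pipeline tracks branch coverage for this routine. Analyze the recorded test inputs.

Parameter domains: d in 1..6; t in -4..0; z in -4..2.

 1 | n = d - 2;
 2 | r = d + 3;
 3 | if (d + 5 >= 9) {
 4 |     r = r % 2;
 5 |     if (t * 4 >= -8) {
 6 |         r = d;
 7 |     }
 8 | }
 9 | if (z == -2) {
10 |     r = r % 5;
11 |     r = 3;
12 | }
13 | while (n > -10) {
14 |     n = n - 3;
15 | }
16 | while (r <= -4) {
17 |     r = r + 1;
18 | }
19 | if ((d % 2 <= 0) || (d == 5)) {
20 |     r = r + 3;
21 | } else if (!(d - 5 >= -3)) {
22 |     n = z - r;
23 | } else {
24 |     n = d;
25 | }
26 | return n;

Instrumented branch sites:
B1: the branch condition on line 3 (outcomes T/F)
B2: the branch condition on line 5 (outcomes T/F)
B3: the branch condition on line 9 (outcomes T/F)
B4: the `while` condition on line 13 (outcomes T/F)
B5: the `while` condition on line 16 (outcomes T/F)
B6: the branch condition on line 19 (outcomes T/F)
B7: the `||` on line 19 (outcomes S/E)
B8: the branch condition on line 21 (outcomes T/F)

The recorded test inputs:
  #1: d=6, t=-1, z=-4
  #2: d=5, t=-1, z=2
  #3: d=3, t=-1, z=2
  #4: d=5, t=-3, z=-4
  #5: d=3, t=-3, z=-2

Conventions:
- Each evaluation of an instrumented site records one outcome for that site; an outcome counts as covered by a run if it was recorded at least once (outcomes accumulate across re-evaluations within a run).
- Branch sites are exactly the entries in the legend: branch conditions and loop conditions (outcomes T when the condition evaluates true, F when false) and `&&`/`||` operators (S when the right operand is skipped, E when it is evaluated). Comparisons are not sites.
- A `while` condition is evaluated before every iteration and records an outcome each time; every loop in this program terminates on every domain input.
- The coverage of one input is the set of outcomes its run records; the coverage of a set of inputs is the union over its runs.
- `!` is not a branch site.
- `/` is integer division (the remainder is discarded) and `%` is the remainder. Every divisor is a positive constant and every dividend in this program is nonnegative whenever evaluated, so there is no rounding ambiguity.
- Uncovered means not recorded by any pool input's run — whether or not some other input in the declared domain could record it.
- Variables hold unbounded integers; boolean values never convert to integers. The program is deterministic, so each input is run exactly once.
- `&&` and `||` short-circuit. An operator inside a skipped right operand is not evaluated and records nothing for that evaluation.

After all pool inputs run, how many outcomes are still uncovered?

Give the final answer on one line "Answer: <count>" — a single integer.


input #1, d=6, t=-1, z=-4: events B1->T, B2->T, B3->F, B4->T, B4->T, B4->T, B4->T, B4->T, B4->F, B5->F, B7->S, B6->T; outcomes B1=T, B2=T, B3=F, B4=T, B4=F, B5=F, B6=T, B7=S
input #2, d=5, t=-1, z=2: events B1->T, B2->T, B3->F, B4->T, B4->T, B4->T, B4->T, B4->T, B4->F, B5->F, B7->E, B6->T; outcomes B1=T, B2=T, B3=F, B4=T, B4=F, B5=F, B6=T, B7=E
input #3, d=3, t=-1, z=2: events B1->F, B3->F, B4->T, B4->T, B4->T, B4->T, B4->F, B5->F, B7->E, B6->F, B8->F; outcomes B1=F, B3=F, B4=T, B4=F, B5=F, B6=F, B7=E, B8=F
input #4, d=5, t=-3, z=-4: events B1->T, B2->F, B3->F, B4->T, B4->T, B4->T, B4->T, B4->T, B4->F, B5->F, B7->E, B6->T; outcomes B1=T, B2=F, B3=F, B4=T, B4=F, B5=F, B6=T, B7=E
input #5, d=3, t=-3, z=-2: events B1->F, B3->T, B4->T, B4->T, B4->T, B4->T, B4->F, B5->F, B7->E, B6->F, B8->F; outcomes B1=F, B3=T, B4=T, B4=F, B5=F, B6=F, B7=E, B8=F
union over the pool: B1=T, B1=F, B2=T, B2=F, B3=T, B3=F, B4=T, B4=F, B5=F, B6=T, B6=F, B7=S, B7=E, B8=F
uncovered (2 of 16): B5=T, B8=T
Answer: 2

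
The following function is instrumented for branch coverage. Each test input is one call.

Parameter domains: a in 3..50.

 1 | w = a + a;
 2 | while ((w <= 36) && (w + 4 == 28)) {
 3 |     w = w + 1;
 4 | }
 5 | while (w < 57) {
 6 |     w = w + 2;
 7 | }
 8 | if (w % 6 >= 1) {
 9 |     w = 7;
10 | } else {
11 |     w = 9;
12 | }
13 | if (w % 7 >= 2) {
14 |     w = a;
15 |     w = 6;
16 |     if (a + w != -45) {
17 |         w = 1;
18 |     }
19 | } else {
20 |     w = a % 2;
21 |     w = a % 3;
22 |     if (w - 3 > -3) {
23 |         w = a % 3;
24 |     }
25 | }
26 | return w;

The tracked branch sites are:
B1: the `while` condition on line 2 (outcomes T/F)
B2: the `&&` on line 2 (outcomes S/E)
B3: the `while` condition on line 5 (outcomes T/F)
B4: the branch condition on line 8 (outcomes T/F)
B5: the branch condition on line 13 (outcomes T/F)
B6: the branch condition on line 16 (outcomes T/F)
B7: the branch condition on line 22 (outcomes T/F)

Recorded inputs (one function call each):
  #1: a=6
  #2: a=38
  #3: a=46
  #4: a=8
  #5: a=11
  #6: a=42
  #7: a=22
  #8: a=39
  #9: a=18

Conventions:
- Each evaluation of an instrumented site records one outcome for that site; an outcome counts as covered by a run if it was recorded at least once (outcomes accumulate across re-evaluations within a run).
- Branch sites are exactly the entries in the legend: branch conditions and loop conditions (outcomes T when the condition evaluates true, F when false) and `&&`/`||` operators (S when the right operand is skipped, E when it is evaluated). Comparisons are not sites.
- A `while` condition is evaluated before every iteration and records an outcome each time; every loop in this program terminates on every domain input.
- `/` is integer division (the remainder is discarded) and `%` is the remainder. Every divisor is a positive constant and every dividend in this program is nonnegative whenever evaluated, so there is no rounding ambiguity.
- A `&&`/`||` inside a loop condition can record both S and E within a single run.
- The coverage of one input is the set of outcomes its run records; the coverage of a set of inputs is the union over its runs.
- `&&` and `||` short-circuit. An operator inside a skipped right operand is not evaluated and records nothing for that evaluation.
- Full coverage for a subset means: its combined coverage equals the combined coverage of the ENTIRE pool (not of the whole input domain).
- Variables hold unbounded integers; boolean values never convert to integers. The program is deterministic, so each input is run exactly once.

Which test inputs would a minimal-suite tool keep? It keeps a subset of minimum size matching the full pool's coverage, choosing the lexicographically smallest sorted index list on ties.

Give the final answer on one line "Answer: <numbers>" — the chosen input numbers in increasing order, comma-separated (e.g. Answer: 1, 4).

#1 (a=6) -> covered: B1=F, B2=E, B3=T, B3=F, B4=T, B5=F, B7=F
#2 (a=38) -> covered: B1=F, B2=S, B3=F, B4=T, B5=F, B7=T
#3 (a=46) -> covered: B1=F, B2=S, B3=F, B4=T, B5=F, B7=T
#4 (a=8) -> covered: B1=F, B2=E, B3=T, B3=F, B4=T, B5=F, B7=T
#5 (a=11) -> covered: B1=F, B2=E, B3=T, B3=F, B4=T, B5=F, B7=T
#6 (a=42) -> covered: B1=F, B2=S, B3=F, B4=F, B5=T, B6=T
#7 (a=22) -> covered: B1=F, B2=S, B3=T, B3=F, B4=T, B5=F, B7=T
#8 (a=39) -> covered: B1=F, B2=S, B3=F, B4=F, B5=T, B6=T
#9 (a=18) -> covered: B1=F, B2=E, B3=T, B3=F, B4=T, B5=F, B7=F
union over all inputs: B1=F, B2=S, B2=E, B3=T, B3=F, B4=T, B4=F, B5=T, B5=F, B6=T, B7=T, B7=F (12 outcomes)
no size-1 subset reaches all 12 outcomes (best union: 7/12)
no size-2 subset reaches all 12 outcomes (best union: 11/12)
at size 3, {1, 2, 6} reaches all 12 outcomes; every lexicographically earlier size-3 subset fails

Answer: 1, 2, 6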